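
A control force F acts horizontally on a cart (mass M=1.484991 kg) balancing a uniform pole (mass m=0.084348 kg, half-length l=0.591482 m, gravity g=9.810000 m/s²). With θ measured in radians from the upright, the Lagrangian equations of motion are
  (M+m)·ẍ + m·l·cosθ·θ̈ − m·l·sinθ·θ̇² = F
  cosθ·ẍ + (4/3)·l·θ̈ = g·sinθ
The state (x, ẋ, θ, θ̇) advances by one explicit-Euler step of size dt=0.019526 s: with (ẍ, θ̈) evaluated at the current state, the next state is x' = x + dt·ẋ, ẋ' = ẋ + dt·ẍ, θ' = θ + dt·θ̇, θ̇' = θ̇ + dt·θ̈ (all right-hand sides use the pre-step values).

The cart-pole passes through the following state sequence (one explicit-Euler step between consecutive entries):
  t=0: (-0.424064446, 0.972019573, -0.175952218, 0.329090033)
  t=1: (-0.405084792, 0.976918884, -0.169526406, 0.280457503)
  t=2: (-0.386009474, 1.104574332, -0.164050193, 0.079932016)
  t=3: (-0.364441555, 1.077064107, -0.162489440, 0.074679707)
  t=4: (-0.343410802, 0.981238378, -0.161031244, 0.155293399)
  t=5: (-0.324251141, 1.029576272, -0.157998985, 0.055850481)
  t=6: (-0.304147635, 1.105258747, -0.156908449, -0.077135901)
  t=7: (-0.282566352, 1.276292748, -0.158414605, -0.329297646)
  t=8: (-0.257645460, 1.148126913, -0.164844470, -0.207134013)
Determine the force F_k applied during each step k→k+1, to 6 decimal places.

step 0→1:
  ẍ = (ẋ'−ẋ)/dt = (0.976918884−0.972019573)/0.019526 = 0.250912
  θ̈ = (θ̇'−θ̇)/dt = (0.280457503−0.329090033)/0.019526 = -2.490655
  sinθ=-0.175046, cosθ=0.984560
  F = (M+m)·ẍ + m·l·cosθ·θ̈ − m·l·sinθ·θ̇² = 0.393766 + -0.122341 − -0.000946 = 0.272371
step 1→2:
  ẍ = (ẋ'−ẋ)/dt = (1.104574332−0.976918884)/0.019526 = 6.537716
  θ̈ = (θ̇'−θ̇)/dt = (0.079932016−0.280457503)/0.019526 = -10.269665
  sinθ=-0.168716, cosθ=0.985665
  F = (M+m)·ẍ + m·l·cosθ·θ̈ − m·l·sinθ·θ̇² = 10.259893 + -0.505012 − -0.000662 = 9.755543
step 2→3:
  ẍ = (ẋ'−ẋ)/dt = (1.077064107−1.104574332)/0.019526 = -1.408902
  θ̈ = (θ̇'−θ̇)/dt = (0.074679707−0.079932016)/0.019526 = -0.268991
  sinθ=-0.163315, cosθ=0.986574
  F = (M+m)·ẍ + m·l·cosθ·θ̈ − m·l·sinθ·θ̇² = -2.211045 + -0.013240 − -0.000052 = -2.224233
step 3→4:
  ẍ = (ẋ'−ẋ)/dt = (0.981238378−1.077064107)/0.019526 = -4.907596
  θ̈ = (θ̇'−θ̇)/dt = (0.155293399−0.074679707)/0.019526 = 4.128531
  sinθ=-0.161775, cosθ=0.986828
  F = (M+m)·ẍ + m·l·cosθ·θ̈ − m·l·sinθ·θ̇² = -7.701683 + 0.203261 − -0.000045 = -7.498377
step 4→5:
  ẍ = (ẋ'−ẋ)/dt = (1.029576272−0.981238378)/0.019526 = 2.475566
  θ̈ = (θ̇'−θ̇)/dt = (0.055850481−0.155293399)/0.019526 = -5.092846
  sinθ=-0.160336, cosθ=0.987062
  F = (M+m)·ẍ + m·l·cosθ·θ̈ − m·l·sinθ·θ̇² = 3.885002 + -0.250797 − -0.000193 = 3.634398
step 5→6:
  ẍ = (ẋ'−ẋ)/dt = (1.105258747−1.029576272)/0.019526 = 3.875985
  θ̈ = (θ̇'−θ̇)/dt = (-0.077135901−0.055850481)/0.019526 = -6.810733
  sinθ=-0.157342, cosθ=0.987544
  F = (M+m)·ẍ + m·l·cosθ·θ̈ − m·l·sinθ·θ̇² = 6.082734 + -0.335557 − -0.000024 = 5.747201
step 6→7:
  ẍ = (ẋ'−ẋ)/dt = (1.276292748−1.105258747)/0.019526 = 8.759295
  θ̈ = (θ̇'−θ̇)/dt = (-0.329297646−-0.077135901)/0.019526 = -12.914153
  sinθ=-0.156265, cosθ=0.987715
  F = (M+m)·ẍ + m·l·cosθ·θ̈ − m·l·sinθ·θ̇² = 13.746304 + -0.636376 − -0.000046 = 13.109974
step 7→8:
  ẍ = (ẋ'−ẋ)/dt = (1.148126913−1.276292748)/0.019526 = -6.563855
  θ̈ = (θ̇'−θ̇)/dt = (-0.207134013−-0.329297646)/0.019526 = 6.256460
  sinθ=-0.157753, cosθ=0.987479
  F = (M+m)·ẍ + m·l·cosθ·θ̈ − m·l·sinθ·θ̇² = -10.300914 + 0.308228 − -0.000853 = -9.991832

F_0 = 0.272371 N
F_1 = 9.755543 N
F_2 = -2.224233 N
F_3 = -7.498377 N
F_4 = 3.634398 N
F_5 = 5.747201 N
F_6 = 13.109974 N
F_7 = -9.991832 N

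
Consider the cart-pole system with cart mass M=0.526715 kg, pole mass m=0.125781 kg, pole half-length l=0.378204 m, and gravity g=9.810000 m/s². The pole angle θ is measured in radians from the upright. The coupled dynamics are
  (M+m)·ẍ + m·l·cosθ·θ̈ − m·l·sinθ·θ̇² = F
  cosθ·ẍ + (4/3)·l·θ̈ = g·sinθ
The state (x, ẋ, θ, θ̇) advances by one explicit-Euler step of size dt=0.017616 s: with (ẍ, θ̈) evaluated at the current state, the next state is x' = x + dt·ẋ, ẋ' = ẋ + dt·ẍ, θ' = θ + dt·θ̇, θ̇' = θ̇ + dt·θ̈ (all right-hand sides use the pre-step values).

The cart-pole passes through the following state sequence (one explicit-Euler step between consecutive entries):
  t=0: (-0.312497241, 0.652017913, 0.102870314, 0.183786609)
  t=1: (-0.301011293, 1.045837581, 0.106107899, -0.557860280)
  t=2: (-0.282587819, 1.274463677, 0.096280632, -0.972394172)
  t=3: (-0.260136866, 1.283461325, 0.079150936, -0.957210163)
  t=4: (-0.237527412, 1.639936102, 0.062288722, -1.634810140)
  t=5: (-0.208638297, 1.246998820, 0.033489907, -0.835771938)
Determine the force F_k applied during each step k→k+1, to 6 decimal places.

F_0 = 12.594719 N
F_1 = 7.353608 N
F_2 = 0.369762 N
F_3 = 11.376280 N
F_4 = -12.408730 N

step 0→1:
  ẍ = (ẋ'−ẋ)/dt = (1.045837581−0.652017913)/0.017616 = 22.355794
  θ̈ = (θ̇'−θ̇)/dt = (-0.557860280−0.183786609)/0.017616 = -42.100754
  sinθ=0.102689, cosθ=0.994714
  F = (M+m)·ẍ + m·l·cosθ·θ̈ − m·l·sinθ·θ̇² = 14.587066 + -1.992182 − 0.000165 = 12.594719
step 1→2:
  ẍ = (ẋ'−ẋ)/dt = (1.274463677−1.045837581)/0.017616 = 12.978321
  θ̈ = (θ̇'−θ̇)/dt = (-0.972394172−-0.557860280)/0.017616 = -23.531670
  sinθ=0.105909, cosθ=0.994376
  F = (M+m)·ẍ + m·l·cosθ·θ̈ − m·l·sinθ·θ̇² = 8.468302 + -1.113126 − 0.001568 = 7.353608
step 2→3:
  ẍ = (ẋ'−ẋ)/dt = (1.283461325−1.274463677)/0.017616 = 0.510766
  θ̈ = (θ̇'−θ̇)/dt = (-0.957210163−-0.972394172)/0.017616 = 0.861944
  sinθ=0.096132, cosθ=0.995369
  F = (M+m)·ẍ + m·l·cosθ·θ̈ − m·l·sinθ·θ̇² = 0.333273 + 0.040814 − 0.004324 = 0.369762
step 3→4:
  ẍ = (ẋ'−ẋ)/dt = (1.639936102−1.283461325)/0.017616 = 20.235852
  θ̈ = (θ̇'−θ̇)/dt = (-1.634810140−-0.957210163)/0.017616 = -38.465031
  sinθ=0.079068, cosθ=0.996869
  F = (M+m)·ẍ + m·l·cosθ·θ̈ − m·l·sinθ·θ̇² = 13.203813 + -1.824086 − 0.003446 = 11.376280
step 4→5:
  ẍ = (ẋ'−ẋ)/dt = (1.246998820−1.639936102)/0.017616 = -22.305704
  θ̈ = (θ̇'−θ̇)/dt = (-0.835771938−-1.634810140)/0.017616 = 45.358663
  sinθ=0.062248, cosθ=0.998061
  F = (M+m)·ẍ + m·l·cosθ·θ̈ − m·l·sinθ·θ̇² = -14.554383 + 2.153567 − 0.007914 = -12.408730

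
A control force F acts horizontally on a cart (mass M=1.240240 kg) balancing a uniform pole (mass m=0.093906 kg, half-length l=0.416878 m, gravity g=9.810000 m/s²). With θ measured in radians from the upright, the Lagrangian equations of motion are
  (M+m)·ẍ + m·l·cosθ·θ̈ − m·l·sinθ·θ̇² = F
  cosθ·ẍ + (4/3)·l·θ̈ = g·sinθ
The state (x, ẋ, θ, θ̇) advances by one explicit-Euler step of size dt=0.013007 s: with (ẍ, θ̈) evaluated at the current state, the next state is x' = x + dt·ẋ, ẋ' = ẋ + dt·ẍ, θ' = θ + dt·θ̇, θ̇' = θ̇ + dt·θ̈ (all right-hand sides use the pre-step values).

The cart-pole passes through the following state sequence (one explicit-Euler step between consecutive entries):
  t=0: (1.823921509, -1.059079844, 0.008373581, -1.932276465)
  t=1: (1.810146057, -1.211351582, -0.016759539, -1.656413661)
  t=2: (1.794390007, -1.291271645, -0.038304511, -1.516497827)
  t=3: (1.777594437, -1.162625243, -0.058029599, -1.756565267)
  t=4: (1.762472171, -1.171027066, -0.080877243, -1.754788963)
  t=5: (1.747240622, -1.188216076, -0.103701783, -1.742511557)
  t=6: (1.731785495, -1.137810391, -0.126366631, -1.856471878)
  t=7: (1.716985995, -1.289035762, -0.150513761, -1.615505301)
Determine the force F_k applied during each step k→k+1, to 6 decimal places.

step 0→1:
  ẍ = (ẋ'−ẋ)/dt = (-1.211351582−-1.059079844)/0.013007 = -11.706907
  θ̈ = (θ̇'−θ̇)/dt = (-1.656413661−-1.932276465)/0.013007 = 21.208796
  sinθ=0.008373, cosθ=0.999965
  F = (M+m)·ẍ + m·l·cosθ·θ̈ − m·l·sinθ·θ̇² = -15.618723 + 0.830239 − 0.001224 = -14.789708
step 1→2:
  ẍ = (ẋ'−ẋ)/dt = (-1.291271645−-1.211351582)/0.013007 = -6.144389
  θ̈ = (θ̇'−θ̇)/dt = (-1.516497827−-1.656413661)/0.013007 = 10.756964
  sinθ=-0.016759, cosθ=0.999860
  F = (M+m)·ẍ + m·l·cosθ·θ̈ − m·l·sinθ·θ̇² = -8.197511 + 0.421047 − -0.001800 = -7.774664
step 2→3:
  ẍ = (ẋ'−ẋ)/dt = (-1.162625243−-1.291271645)/0.013007 = 9.890551
  θ̈ = (θ̇'−θ̇)/dt = (-1.756565267−-1.516497827)/0.013007 = -18.456788
  sinθ=-0.038295, cosθ=0.999266
  F = (M+m)·ẍ + m·l·cosθ·θ̈ − m·l·sinθ·θ̇² = 13.195440 + -0.722004 − -0.003448 = 12.476883
step 3→4:
  ẍ = (ẋ'−ẋ)/dt = (-1.171027066−-1.162625243)/0.013007 = -0.645946
  θ̈ = (θ̇'−θ̇)/dt = (-1.754788963−-1.756565267)/0.013007 = 0.136565
  sinθ=-0.057997, cosθ=0.998317
  F = (M+m)·ẍ + m·l·cosθ·θ̈ − m·l·sinθ·θ̇² = -0.861787 + 0.005337 − -0.007005 = -0.849444
step 4→5:
  ẍ = (ẋ'−ẋ)/dt = (-1.188216076−-1.171027066)/0.013007 = -1.321520
  θ̈ = (θ̇'−θ̇)/dt = (-1.742511557−-1.754788963)/0.013007 = 0.943908
  sinθ=-0.080789, cosθ=0.996731
  F = (M+m)·ẍ + m·l·cosθ·θ̈ − m·l·sinθ·θ̇² = -1.763100 + 0.036831 − -0.009739 = -1.716531
step 5→6:
  ẍ = (ẋ'−ẋ)/dt = (-1.137810391−-1.188216076)/0.013007 = 3.875274
  θ̈ = (θ̇'−θ̇)/dt = (-1.856471878−-1.742511557)/0.013007 = -8.761461
  sinθ=-0.103516, cosθ=0.994628
  F = (M+m)·ẍ + m·l·cosθ·θ̈ − m·l·sinθ·θ̇² = 5.170181 + -0.341145 − -0.012304 = 4.841340
step 6→7:
  ẍ = (ẋ'−ẋ)/dt = (-1.289035762−-1.137810391)/0.013007 = -11.626460
  θ̈ = (θ̇'−θ̇)/dt = (-1.615505301−-1.856471878)/0.013007 = 18.525915
  sinθ=-0.126031, cosθ=0.992026
  F = (M+m)·ẍ + m·l·cosθ·θ̈ − m·l·sinθ·θ̇² = -15.511396 + 0.719458 − -0.017004 = -14.774934

F_0 = -14.789708 N
F_1 = -7.774664 N
F_2 = 12.476883 N
F_3 = -0.849444 N
F_4 = -1.716531 N
F_5 = 4.841340 N
F_6 = -14.774934 N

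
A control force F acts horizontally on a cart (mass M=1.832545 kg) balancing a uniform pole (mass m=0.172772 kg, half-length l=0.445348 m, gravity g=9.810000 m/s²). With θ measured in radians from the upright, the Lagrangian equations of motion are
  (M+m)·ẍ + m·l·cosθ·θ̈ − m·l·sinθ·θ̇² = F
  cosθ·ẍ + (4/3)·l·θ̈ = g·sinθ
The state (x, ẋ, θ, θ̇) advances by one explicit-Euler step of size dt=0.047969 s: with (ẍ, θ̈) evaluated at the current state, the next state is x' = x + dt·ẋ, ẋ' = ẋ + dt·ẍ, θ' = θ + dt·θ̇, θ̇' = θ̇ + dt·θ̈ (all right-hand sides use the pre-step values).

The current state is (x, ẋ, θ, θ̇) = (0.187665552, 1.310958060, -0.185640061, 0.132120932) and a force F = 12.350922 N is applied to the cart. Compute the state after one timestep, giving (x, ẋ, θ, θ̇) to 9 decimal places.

sinθ=-0.184575635, cosθ=0.982818312
temp = (F + m·l·θ̇²·sinθ)/(M+m) = (12.350922 + -0.000247908)/2.005317 = 6.158963442
θ̈ = (g·sinθ − cosθ·temp)/(l·(4/3 − m·cos²θ/(M+m))) = -14.124912782
ẍ = temp − m·l·θ̈·cosθ/(M+m) = 6.691621922
Euler: x'=0.187665552+0.047969·1.310958060=0.250550899, ẋ'=1.310958060+0.047969·6.691621922=1.631948472
       θ'=-0.185640061+0.047969·0.132120932=-0.179302352, θ̇'=0.132120932+0.047969·-14.124912782=-0.545437009

(0.250550899, 1.631948472, -0.179302352, -0.545437009)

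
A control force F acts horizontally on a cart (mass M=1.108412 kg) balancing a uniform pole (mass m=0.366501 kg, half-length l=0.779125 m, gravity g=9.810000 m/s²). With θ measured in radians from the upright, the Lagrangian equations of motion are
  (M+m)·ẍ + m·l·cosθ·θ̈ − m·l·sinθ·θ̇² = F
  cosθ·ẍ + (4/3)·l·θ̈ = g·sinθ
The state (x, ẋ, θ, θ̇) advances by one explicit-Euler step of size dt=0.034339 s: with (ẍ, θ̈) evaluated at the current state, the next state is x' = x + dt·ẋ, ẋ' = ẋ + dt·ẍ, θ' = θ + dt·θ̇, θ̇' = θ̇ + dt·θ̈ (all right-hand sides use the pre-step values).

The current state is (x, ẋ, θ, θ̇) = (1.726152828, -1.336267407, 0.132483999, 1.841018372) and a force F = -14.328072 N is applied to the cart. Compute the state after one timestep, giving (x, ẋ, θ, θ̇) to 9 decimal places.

(1.680266742, -1.751051612, 0.195702729, 2.279633714)

sinθ=0.132096779, cosθ=0.991236824
temp = (F + m·l·θ̇²·sinθ)/(M+m) = (-14.328072 + 0.127847069)/1.474913 = -9.627839019
θ̈ = (g·sinθ − cosθ·temp)/(l·(4/3 − m·cos²θ/(M+m))) = 12.773095948
ẍ = temp − m·l·θ̈·cosθ/(M+m) = -12.079099718
Euler: x'=1.726152828+0.034339·-1.336267407=1.680266742, ẋ'=-1.336267407+0.034339·-12.079099718=-1.751051612
       θ'=0.132483999+0.034339·1.841018372=0.195702729, θ̇'=1.841018372+0.034339·12.773095948=2.279633714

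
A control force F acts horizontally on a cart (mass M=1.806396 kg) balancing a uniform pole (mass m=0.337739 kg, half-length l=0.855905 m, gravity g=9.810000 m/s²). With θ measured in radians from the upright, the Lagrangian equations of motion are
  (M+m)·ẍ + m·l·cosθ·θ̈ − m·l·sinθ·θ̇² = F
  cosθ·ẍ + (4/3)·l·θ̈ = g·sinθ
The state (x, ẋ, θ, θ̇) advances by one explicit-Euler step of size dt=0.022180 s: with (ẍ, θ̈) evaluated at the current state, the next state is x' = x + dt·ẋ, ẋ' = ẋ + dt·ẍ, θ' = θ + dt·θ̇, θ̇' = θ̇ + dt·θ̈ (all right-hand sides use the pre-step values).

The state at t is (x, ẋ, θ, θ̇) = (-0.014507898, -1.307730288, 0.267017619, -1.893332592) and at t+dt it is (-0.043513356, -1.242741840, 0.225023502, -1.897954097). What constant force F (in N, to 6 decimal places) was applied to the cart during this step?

ẍ = (ẋ'−ẋ)/dt = (-1.242741840−-1.307730288)/0.022180 = 2.930047
θ̈ = (θ̇'−θ̇)/dt = (-1.897954097−-1.893332592)/0.022180 = -0.208364
sinθ=0.263856, cosθ=0.964562
F = (M+m)·ẍ + m·l·cosθ·θ̈ − m·l·sinθ·θ̇² = 6.282417 + -0.058098 − 0.273418 = 5.950901

F = 5.950901 N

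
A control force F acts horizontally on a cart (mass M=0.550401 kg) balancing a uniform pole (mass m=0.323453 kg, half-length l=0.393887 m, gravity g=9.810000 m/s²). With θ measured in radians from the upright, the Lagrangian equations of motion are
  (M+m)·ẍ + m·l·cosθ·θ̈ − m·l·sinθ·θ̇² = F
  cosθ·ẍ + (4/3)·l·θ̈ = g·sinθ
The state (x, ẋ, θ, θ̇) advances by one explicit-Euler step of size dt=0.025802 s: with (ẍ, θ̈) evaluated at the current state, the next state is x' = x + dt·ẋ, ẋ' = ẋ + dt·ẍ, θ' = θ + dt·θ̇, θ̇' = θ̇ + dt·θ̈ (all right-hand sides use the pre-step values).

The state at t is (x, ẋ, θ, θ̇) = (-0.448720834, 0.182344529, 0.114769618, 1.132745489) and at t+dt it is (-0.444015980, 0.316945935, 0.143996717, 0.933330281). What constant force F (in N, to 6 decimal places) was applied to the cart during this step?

ẍ = (ẋ'−ẋ)/dt = (0.316945935−0.182344529)/0.025802 = 5.216704
θ̈ = (θ̇'−θ̇)/dt = (0.933330281−1.132745489)/0.025802 = -7.728672
sinθ=0.114518, cosθ=0.993421
F = (M+m)·ẍ + m·l·cosθ·θ̈ − m·l·sinθ·θ̇² = 4.558638 + -0.978185 − 0.018721 = 3.561732

F = 3.561732 N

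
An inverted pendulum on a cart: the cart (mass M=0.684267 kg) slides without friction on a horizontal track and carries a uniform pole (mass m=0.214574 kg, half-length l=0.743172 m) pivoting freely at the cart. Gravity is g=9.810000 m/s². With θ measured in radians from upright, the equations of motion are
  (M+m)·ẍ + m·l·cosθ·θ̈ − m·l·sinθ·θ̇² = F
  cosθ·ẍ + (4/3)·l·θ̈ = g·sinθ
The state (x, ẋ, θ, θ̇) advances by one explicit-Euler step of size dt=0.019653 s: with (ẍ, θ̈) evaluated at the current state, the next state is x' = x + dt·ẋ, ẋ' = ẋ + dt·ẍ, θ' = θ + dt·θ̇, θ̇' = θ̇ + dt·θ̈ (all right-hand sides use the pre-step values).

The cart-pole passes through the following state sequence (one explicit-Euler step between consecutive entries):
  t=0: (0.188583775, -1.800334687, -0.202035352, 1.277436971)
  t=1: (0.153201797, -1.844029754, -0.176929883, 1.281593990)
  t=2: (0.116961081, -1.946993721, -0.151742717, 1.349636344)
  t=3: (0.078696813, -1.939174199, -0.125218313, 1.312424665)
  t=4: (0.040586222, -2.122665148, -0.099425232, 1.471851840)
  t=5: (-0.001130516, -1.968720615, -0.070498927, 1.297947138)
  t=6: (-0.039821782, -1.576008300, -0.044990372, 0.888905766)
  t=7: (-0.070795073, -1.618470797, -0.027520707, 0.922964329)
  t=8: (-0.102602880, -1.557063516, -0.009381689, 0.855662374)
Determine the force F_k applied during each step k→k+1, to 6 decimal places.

F_0 = -1.913157 N
F_1 = -4.119535 N
F_2 = 0.103070 N
F_3 = -7.074286 N
F_4 = 5.670928 N
F_5 = 14.669105 N
F_6 = -1.660306 N
F_7 = 2.266350 N

step 0→1:
  ẍ = (ẋ'−ẋ)/dt = (-1.844029754−-1.800334687)/0.019653 = -2.223328
  θ̈ = (θ̇'−θ̇)/dt = (1.281593990−1.277436971)/0.019653 = 0.211521
  sinθ=-0.200664, cosθ=0.979660
  F = (M+m)·ẍ + m·l·cosθ·θ̈ − m·l·sinθ·θ̇² = -1.998418 + 0.033044 − -0.052217 = -1.913157
step 1→2:
  ẍ = (ẋ'−ẋ)/dt = (-1.946993721−-1.844029754)/0.019653 = -5.239097
  θ̈ = (θ̇'−θ̇)/dt = (1.349636344−1.281593990)/0.019653 = 3.462187
  sinθ=-0.176008, cosθ=0.984389
  F = (M+m)·ẍ + m·l·cosθ·θ̈ − m·l·sinθ·θ̇² = -4.709115 + 0.543480 − -0.046100 = -4.119535
step 2→3:
  ẍ = (ẋ'−ẋ)/dt = (-1.939174199−-1.946993721)/0.019653 = 0.397879
  θ̈ = (θ̇'−θ̇)/dt = (1.312424665−1.349636344)/0.019653 = -1.893435
  sinθ=-0.151161, cosθ=0.988509
  F = (M+m)·ẍ + m·l·cosθ·θ̈ − m·l·sinθ·θ̇² = 0.357630 + -0.298468 − -0.043908 = 0.103070
step 3→4:
  ẍ = (ẋ'−ẋ)/dt = (-2.122665148−-1.939174199)/0.019653 = -9.336536
  θ̈ = (θ̇'−θ̇)/dt = (1.471851840−1.312424665)/0.019653 = 8.112104
  sinθ=-0.124891, cosθ=0.992170
  F = (M+m)·ẍ + m·l·cosθ·θ̈ − m·l·sinθ·θ̇² = -8.392062 + 1.283471 − -0.034304 = -7.074286
step 4→5:
  ẍ = (ẋ'−ẋ)/dt = (-1.968720615−-2.122665148)/0.019653 = 7.833132
  θ̈ = (θ̇'−θ̇)/dt = (1.297947138−1.471851840)/0.019653 = -8.848761
  sinθ=-0.099262, cosθ=0.995061
  F = (M+m)·ẍ + m·l·cosθ·θ̈ − m·l·sinθ·θ̇² = 7.040740 + -1.404102 − -0.034291 = 5.670928
step 5→6:
  ẍ = (ẋ'−ẋ)/dt = (-1.576008300−-1.968720615)/0.019653 = 19.982309
  θ̈ = (θ̇'−θ̇)/dt = (0.888905766−1.297947138)/0.019653 = -20.813177
  sinθ=-0.070441, cosθ=0.997516
  F = (M+m)·ẍ + m·l·cosθ·θ̈ − m·l·sinθ·θ̇² = 17.960918 + -3.310737 − -0.018924 = 14.669105
step 6→7:
  ẍ = (ẋ'−ẋ)/dt = (-1.618470797−-1.576008300)/0.019653 = -2.160611
  θ̈ = (θ̇'−θ̇)/dt = (0.922964329−0.888905766)/0.019653 = 1.732996
  sinθ=-0.044975, cosθ=0.998988
  F = (M+m)·ẍ + m·l·cosθ·θ̈ − m·l·sinθ·θ̇² = -1.942046 + 0.276073 − -0.005667 = -1.660306
step 7→8:
  ẍ = (ẋ'−ẋ)/dt = (-1.557063516−-1.618470797)/0.019653 = 3.124575
  θ̈ = (θ̇'−θ̇)/dt = (0.855662374−0.922964329)/0.019653 = -3.424513
  sinθ=-0.027517, cosθ=0.999621
  F = (M+m)·ẍ + m·l·cosθ·θ̈ − m·l·sinθ·θ̇² = 2.808497 + -0.545885 − -0.003738 = 2.266350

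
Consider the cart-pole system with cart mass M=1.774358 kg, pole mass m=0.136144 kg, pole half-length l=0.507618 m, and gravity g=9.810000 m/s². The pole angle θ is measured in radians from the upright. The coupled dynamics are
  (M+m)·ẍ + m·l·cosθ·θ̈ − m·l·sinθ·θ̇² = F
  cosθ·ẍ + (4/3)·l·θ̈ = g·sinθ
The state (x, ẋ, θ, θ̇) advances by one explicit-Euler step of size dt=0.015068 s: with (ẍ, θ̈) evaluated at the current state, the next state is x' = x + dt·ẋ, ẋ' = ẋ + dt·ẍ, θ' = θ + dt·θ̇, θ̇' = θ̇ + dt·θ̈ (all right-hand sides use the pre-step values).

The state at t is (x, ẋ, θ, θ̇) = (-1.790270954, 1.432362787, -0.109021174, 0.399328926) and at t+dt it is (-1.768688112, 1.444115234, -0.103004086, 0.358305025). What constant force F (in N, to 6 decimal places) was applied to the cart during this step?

F = 1.304277 N

ẍ = (ẋ'−ẋ)/dt = (1.444115234−1.432362787)/0.015068 = 0.779961
θ̈ = (θ̇'−θ̇)/dt = (0.358305025−0.399328926)/0.015068 = -2.722584
sinθ=-0.108805, cosθ=0.994063
F = (M+m)·ẍ + m·l·cosθ·θ̈ − m·l·sinθ·θ̇² = 1.490116 + -0.187038 − -0.001199 = 1.304277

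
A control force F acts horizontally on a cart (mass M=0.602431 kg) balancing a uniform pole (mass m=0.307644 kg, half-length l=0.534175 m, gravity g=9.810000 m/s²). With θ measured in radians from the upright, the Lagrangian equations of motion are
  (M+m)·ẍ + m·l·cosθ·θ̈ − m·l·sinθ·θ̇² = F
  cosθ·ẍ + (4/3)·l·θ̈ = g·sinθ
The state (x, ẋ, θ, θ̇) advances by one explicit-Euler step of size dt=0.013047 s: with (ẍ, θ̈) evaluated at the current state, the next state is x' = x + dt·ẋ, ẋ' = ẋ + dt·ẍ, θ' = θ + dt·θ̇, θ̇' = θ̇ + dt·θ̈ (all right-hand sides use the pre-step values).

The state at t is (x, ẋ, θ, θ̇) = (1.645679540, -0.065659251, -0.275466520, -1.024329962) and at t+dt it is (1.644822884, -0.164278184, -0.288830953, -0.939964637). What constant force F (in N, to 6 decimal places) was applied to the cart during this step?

F = -5.809549 N

ẍ = (ẋ'−ẋ)/dt = (-0.164278184−-0.065659251)/0.013047 = -7.558744
θ̈ = (θ̇'−θ̇)/dt = (-0.939964637−-1.024329962)/0.013047 = 6.466262
sinθ=-0.271996, cosθ=0.962298
F = (M+m)·ẍ + m·l·cosθ·θ̈ − m·l·sinθ·θ̇² = -6.879024 + 1.022575 − -0.046900 = -5.809549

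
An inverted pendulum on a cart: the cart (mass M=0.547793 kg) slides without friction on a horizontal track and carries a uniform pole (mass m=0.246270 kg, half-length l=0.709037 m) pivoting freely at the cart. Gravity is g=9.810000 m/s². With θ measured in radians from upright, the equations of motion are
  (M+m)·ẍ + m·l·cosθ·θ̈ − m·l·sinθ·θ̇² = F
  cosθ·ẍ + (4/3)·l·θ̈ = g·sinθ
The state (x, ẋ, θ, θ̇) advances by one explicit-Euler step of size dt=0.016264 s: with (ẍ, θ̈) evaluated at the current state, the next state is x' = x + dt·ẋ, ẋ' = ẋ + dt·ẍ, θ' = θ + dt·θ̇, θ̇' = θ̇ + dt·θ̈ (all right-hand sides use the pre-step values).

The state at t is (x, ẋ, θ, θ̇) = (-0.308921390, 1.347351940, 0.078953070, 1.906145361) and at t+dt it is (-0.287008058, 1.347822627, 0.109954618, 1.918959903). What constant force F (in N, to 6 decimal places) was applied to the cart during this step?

ẍ = (ẋ'−ẋ)/dt = (1.347822627−1.347351940)/0.016264 = 0.028940
θ̈ = (θ̇'−θ̇)/dt = (1.918959903−1.906145361)/0.016264 = 0.787908
sinθ=0.078871, cosθ=0.996885
F = (M+m)·ẍ + m·l·cosθ·θ̈ − m·l·sinθ·θ̇² = 0.022981 + 0.137152 − 0.050039 = 0.110093

F = 0.110093 N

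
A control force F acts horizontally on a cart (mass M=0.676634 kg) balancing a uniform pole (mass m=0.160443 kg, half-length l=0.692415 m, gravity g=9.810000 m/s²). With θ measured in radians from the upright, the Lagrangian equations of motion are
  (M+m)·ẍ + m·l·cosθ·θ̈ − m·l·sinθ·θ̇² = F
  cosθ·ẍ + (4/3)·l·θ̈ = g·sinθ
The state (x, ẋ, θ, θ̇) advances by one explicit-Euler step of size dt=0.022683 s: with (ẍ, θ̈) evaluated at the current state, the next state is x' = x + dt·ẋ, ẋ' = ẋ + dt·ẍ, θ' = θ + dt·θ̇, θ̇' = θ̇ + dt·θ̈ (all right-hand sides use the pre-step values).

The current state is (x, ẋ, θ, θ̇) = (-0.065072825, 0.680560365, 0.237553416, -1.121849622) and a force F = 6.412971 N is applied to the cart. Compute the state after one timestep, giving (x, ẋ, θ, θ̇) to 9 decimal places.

sinθ=0.235325457, cosθ=0.971916627
temp = (F + m·l·θ̇²·sinθ)/(M+m) = (6.412971 + 0.032902238)/0.837077 = 7.700454365
θ̈ = (g·sinθ − cosθ·temp)/(l·(4/3 − m·cos²θ/(M+m))) = -6.486972622
ẍ = temp − m·l·θ̈·cosθ/(M+m) = 8.537198947
Euler: x'=-0.065072825+0.022683·0.680560365=-0.049635674, ẋ'=0.680560365+0.022683·8.537198947=0.874209649
       θ'=0.237553416+0.022683·-1.121849622=0.212106501, θ̇'=-1.121849622+0.022683·-6.486972622=-1.268993622

(-0.049635674, 0.874209649, 0.212106501, -1.268993622)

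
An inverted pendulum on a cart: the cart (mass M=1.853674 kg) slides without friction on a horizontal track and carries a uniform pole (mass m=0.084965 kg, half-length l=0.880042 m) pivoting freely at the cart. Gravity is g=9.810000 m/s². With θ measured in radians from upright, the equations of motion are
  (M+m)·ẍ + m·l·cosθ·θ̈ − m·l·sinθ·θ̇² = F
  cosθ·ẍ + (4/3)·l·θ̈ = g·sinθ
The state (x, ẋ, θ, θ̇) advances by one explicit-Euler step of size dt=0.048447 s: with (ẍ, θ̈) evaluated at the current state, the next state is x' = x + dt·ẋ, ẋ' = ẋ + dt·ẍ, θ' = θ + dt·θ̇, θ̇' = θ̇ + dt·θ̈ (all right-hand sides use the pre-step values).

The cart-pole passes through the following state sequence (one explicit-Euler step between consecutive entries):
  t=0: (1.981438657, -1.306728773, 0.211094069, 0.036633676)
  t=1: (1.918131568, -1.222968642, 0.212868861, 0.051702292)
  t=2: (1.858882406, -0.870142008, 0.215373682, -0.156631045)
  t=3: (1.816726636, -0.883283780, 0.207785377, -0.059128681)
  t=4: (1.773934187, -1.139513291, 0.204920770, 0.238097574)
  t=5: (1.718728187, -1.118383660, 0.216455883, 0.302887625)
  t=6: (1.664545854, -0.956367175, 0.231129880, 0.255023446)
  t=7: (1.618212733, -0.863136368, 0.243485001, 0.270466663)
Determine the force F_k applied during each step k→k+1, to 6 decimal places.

F_0 = 3.374437 N
F_1 = 13.804268 N
F_2 = -0.379261 N
F_3 = -9.804379 N
F_4 = 0.942558 N
F_5 = 6.409575 N
F_6 = 3.752780 N

step 0→1:
  ẍ = (ẋ'−ẋ)/dt = (-1.222968642−-1.306728773)/0.048447 = 1.728902
  θ̈ = (θ̇'−θ̇)/dt = (0.051702292−0.036633676)/0.048447 = 0.311033
  sinθ=0.209530, cosθ=0.977802
  F = (M+m)·ẍ + m·l·cosθ·θ̈ − m·l·sinθ·θ̇² = 3.351717 + 0.022741 − 0.000021 = 3.374437
step 1→2:
  ẍ = (ẋ'−ẋ)/dt = (-0.870142008−-1.222968642)/0.048447 = 7.282734
  θ̈ = (θ̇'−θ̇)/dt = (-0.156631045−0.051702292)/0.048447 = -4.300232
  sinθ=0.211265, cosθ=0.977429
  F = (M+m)·ẍ + m·l·cosθ·θ̈ − m·l·sinθ·θ̇² = 14.118593 + -0.314283 − 0.000042 = 13.804268
step 2→3:
  ẍ = (ẋ'−ẋ)/dt = (-0.883283780−-0.870142008)/0.048447 = -0.271261
  θ̈ = (θ̇'−θ̇)/dt = (-0.059128681−-0.156631045)/0.048447 = 2.012557
  sinθ=0.213712, cosθ=0.976897
  F = (M+m)·ẍ + m·l·cosθ·θ̈ − m·l·sinθ·θ̇² = -0.525877 + 0.147008 − 0.000392 = -0.379261
step 3→4:
  ẍ = (ẋ'−ẋ)/dt = (-1.139513291−-0.883283780)/0.048447 = -5.288862
  θ̈ = (θ̇'−θ̇)/dt = (0.238097574−-0.059128681)/0.048447 = 6.135081
  sinθ=0.206293, cosθ=0.978490
  F = (M+m)·ẍ + m·l·cosθ·θ̈ − m·l·sinθ·θ̇² = -10.253195 + 0.448870 − 0.000054 = -9.804379
step 4→5:
  ẍ = (ẋ'−ẋ)/dt = (-1.118383660−-1.139513291)/0.048447 = 0.436139
  θ̈ = (θ̇'−θ̇)/dt = (0.302887625−0.238097574)/0.048447 = 1.337339
  sinθ=0.203490, cosθ=0.979077
  F = (M+m)·ẍ + m·l·cosθ·θ̈ − m·l·sinθ·θ̇² = 0.845516 + 0.097904 − 0.000863 = 0.942558
step 5→6:
  ẍ = (ẋ'−ẋ)/dt = (-0.956367175−-1.118383660)/0.048447 = 3.344201
  θ̈ = (θ̇'−θ̇)/dt = (0.255023446−0.302887625)/0.048447 = -0.987970
  sinθ=0.214770, cosθ=0.976665
  F = (M+m)·ẍ + m·l·cosθ·θ̈ − m·l·sinθ·θ̇² = 6.483198 + -0.072149 − 0.001473 = 6.409575
step 6→7:
  ẍ = (ẋ'−ẋ)/dt = (-0.863136368−-0.956367175)/0.048447 = 1.924388
  θ̈ = (θ̇'−θ̇)/dt = (0.270466663−0.255023446)/0.048447 = 0.318765
  sinθ=0.229078, cosθ=0.973408
  F = (M+m)·ẍ + m·l·cosθ·θ̈ − m·l·sinθ·θ̇² = 3.730693 + 0.023201 − 0.001114 = 3.752780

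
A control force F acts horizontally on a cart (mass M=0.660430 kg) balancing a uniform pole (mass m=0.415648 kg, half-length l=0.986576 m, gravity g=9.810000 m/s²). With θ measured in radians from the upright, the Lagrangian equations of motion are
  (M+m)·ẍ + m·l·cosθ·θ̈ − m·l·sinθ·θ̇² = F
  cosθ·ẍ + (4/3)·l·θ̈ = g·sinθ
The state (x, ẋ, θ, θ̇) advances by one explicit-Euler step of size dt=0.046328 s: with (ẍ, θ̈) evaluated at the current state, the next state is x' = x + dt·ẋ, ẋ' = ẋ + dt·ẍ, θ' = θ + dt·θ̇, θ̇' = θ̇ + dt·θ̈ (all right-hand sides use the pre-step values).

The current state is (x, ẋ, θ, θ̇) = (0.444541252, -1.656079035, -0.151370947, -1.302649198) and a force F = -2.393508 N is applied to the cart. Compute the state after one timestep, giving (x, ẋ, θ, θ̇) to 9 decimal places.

(0.367818422, -1.778744501, -0.211720079, -1.262563194)

sinθ=-0.150793544, cosθ=0.988565277
temp = (F + m·l·θ̇²·sinθ)/(M+m) = (-2.393508 + -0.104928616)/1.076078 = -2.321798806
θ̈ = (g·sinθ − cosθ·temp)/(l·(4/3 − m·cos²θ/(M+m))) = 0.865265160
ẍ = temp − m·l·θ̈·cosθ/(M+m) = -2.647760869
Euler: x'=0.444541252+0.046328·-1.656079035=0.367818422, ẋ'=-1.656079035+0.046328·-2.647760869=-1.778744501
       θ'=-0.151370947+0.046328·-1.302649198=-0.211720079, θ̇'=-1.302649198+0.046328·0.865265160=-1.262563194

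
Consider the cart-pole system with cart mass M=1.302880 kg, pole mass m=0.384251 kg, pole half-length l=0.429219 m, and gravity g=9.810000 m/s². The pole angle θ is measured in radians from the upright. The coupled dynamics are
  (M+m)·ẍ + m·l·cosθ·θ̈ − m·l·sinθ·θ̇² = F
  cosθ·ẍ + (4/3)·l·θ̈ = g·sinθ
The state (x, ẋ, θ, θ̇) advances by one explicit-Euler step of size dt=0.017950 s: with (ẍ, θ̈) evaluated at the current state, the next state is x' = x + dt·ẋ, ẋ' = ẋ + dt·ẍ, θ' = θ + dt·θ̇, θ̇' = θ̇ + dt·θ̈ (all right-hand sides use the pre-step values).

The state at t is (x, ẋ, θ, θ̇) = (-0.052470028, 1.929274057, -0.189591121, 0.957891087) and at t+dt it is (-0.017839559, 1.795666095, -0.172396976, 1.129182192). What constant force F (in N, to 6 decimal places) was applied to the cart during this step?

ẍ = (ẋ'−ẋ)/dt = (1.795666095−1.929274057)/0.017950 = -7.443341
θ̈ = (θ̇'−θ̇)/dt = (1.129182192−0.957891087)/0.017950 = 9.542680
sinθ=-0.188457, cosθ=0.982081
F = (M+m)·ẍ + m·l·cosθ·θ̈ − m·l·sinθ·θ̇² = -12.557891 + 1.545652 − -0.028519 = -10.983719

F = -10.983719 N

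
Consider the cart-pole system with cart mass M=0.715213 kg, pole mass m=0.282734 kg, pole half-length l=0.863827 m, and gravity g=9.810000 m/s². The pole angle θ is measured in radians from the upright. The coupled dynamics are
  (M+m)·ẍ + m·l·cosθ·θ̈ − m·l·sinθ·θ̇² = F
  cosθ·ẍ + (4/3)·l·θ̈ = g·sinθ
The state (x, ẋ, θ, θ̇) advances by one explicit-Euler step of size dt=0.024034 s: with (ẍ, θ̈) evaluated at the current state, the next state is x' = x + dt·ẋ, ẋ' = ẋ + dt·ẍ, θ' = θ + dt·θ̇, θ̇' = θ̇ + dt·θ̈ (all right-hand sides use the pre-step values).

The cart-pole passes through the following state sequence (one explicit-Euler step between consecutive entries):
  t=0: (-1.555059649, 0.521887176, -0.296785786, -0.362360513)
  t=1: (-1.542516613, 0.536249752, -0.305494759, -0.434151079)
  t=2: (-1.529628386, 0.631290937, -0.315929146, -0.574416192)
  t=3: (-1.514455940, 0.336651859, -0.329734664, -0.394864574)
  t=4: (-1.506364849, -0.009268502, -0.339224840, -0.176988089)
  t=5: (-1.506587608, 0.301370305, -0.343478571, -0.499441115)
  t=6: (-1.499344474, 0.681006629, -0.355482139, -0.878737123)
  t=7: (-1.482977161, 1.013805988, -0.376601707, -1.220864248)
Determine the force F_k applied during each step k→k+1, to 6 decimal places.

F_0 = -0.091895 N
F_1 = 2.600799 N
F_2 = -10.474756 N
F_3 = -12.256296 N
F_4 = 9.810953 N
F_5 = 12.154628 N
F_6 = 10.624908 N

step 0→1:
  ẍ = (ẋ'−ẋ)/dt = (0.536249752−0.521887176)/0.024034 = 0.597594
  θ̈ = (θ̇'−θ̇)/dt = (-0.434151079−-0.362360513)/0.024034 = -2.987042
  sinθ=-0.292448, cosθ=0.956281
  F = (M+m)·ẍ + m·l·cosθ·θ̈ − m·l·sinθ·θ̇² = 0.596367 + -0.697641 − -0.009379 = -0.091895
step 1→2:
  ẍ = (ẋ'−ẋ)/dt = (0.631290937−0.536249752)/0.024034 = 3.954447
  θ̈ = (θ̇'−θ̇)/dt = (-0.574416192−-0.434151079)/0.024034 = -5.836112
  sinθ=-0.300765, cosθ=0.953698
  F = (M+m)·ẍ + m·l·cosθ·θ̈ − m·l·sinθ·θ̇² = 3.946329 + -1.359375 − -0.013846 = 2.600799
step 2→3:
  ẍ = (ẋ'−ẋ)/dt = (0.336651859−0.631290937)/0.024034 = -12.259261
  θ̈ = (θ̇'−θ̇)/dt = (-0.394864574−-0.574416192)/0.024034 = 7.470734
  sinθ=-0.310700, cosθ=0.950508
  F = (M+m)·ẍ + m·l·cosθ·θ̈ − m·l·sinθ·θ̇² = -12.234093 + 1.734299 − -0.025038 = -10.474756
step 3→4:
  ẍ = (ẋ'−ẋ)/dt = (-0.009268502−0.336651859)/0.024034 = -14.392958
  θ̈ = (θ̇'−θ̇)/dt = (-0.176988089−-0.394864574)/0.024034 = 9.065344
  sinθ=-0.323792, cosθ=0.946128
  F = (M+m)·ẍ + m·l·cosθ·θ̈ − m·l·sinθ·θ̇² = -14.363410 + 2.094784 − -0.012330 = -12.256296
step 4→5:
  ẍ = (ẋ'−ẋ)/dt = (0.301370305−-0.009268502)/0.024034 = 12.924973
  θ̈ = (θ̇'−θ̇)/dt = (-0.499441115−-0.176988089)/0.024034 = -13.416536
  sinθ=-0.332756, cosθ=0.943013
  F = (M+m)·ẍ + m·l·cosθ·θ̈ − m·l·sinθ·θ̇² = 12.898438 + -3.090031 − -0.002546 = 9.810953
step 5→6:
  ẍ = (ẋ'−ẋ)/dt = (0.681006629−0.301370305)/0.024034 = 15.795803
  θ̈ = (θ̇'−θ̇)/dt = (-0.878737123−-0.499441115)/0.024034 = -15.781643
  sinθ=-0.336765, cosθ=0.941589
  F = (M+m)·ẍ + m·l·cosθ·θ̈ − m·l·sinθ·θ̇² = 15.763374 + -3.629262 − -0.020516 = 12.154628
step 6→7:
  ẍ = (ẋ'−ẋ)/dt = (1.013805988−0.681006629)/0.024034 = 13.847023
  θ̈ = (θ̇'−θ̇)/dt = (-1.220864248−-0.878737123)/0.024034 = -14.235130
  sinθ=-0.348042, cosθ=0.937479
  F = (M+m)·ẍ + m·l·cosθ·θ̈ − m·l·sinθ·θ̇² = 13.818595 + -3.259325 − -0.065638 = 10.624908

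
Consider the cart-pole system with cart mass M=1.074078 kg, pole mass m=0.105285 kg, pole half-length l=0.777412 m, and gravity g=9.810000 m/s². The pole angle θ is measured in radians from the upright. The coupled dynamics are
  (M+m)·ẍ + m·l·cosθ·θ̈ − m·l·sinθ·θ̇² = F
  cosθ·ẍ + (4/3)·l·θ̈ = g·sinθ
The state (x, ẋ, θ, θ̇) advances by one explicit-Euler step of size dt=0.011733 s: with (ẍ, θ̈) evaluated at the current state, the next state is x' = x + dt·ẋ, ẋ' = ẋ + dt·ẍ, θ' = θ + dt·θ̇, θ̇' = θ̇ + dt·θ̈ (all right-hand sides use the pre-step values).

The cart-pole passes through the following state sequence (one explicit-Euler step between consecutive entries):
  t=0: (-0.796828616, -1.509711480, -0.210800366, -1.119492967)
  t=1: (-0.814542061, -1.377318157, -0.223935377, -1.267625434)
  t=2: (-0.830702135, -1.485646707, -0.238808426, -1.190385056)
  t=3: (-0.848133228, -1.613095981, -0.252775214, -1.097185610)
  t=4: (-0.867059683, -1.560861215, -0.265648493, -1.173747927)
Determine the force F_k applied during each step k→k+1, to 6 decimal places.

step 0→1:
  ẍ = (ẋ'−ẋ)/dt = (-1.377318157−-1.509711480)/0.011733 = 11.283842
  θ̈ = (θ̇'−θ̇)/dt = (-1.267625434−-1.119492967)/0.011733 = -12.625285
  sinθ=-0.209243, cosθ=0.977864
  F = (M+m)·ẍ + m·l·cosθ·θ̈ − m·l·sinθ·θ̇² = 13.307746 + -1.010502 − -0.021464 = 12.318708
step 1→2:
  ẍ = (ẋ'−ẋ)/dt = (-1.485646707−-1.377318157)/0.011733 = -9.232809
  θ̈ = (θ̇'−θ̇)/dt = (-1.190385056−-1.267625434)/0.011733 = 6.583174
  sinθ=-0.222068, cosθ=0.975031
  F = (M+m)·ẍ + m·l·cosθ·θ̈ − m·l·sinθ·θ̇² = -10.888834 + 0.525378 − -0.029207 = -10.334249
step 2→3:
  ẍ = (ẋ'−ẋ)/dt = (-1.613095981−-1.485646707)/0.011733 = -10.862463
  θ̈ = (θ̇'−θ̇)/dt = (-1.097185610−-1.190385056)/0.011733 = 7.943360
  sinθ=-0.236545, cosθ=0.971621
  F = (M+m)·ẍ + m·l·cosθ·θ̈ − m·l·sinθ·θ̇² = -12.810786 + 0.631711 − -0.027435 = -12.151640
step 3→4:
  ẍ = (ẋ'−ẋ)/dt = (-1.560861215−-1.613095981)/0.011733 = 4.451953
  θ̈ = (θ̇'−θ̇)/dt = (-1.173747927−-1.097185610)/0.011733 = -6.525383
  sinθ=-0.250092, cosθ=0.968222
  F = (M+m)·ẍ + m·l·cosθ·θ̈ − m·l·sinθ·θ̇² = 5.250469 + -0.517129 − -0.024642 = 4.757982

F_0 = 12.318708 N
F_1 = -10.334249 N
F_2 = -12.151640 N
F_3 = 4.757982 N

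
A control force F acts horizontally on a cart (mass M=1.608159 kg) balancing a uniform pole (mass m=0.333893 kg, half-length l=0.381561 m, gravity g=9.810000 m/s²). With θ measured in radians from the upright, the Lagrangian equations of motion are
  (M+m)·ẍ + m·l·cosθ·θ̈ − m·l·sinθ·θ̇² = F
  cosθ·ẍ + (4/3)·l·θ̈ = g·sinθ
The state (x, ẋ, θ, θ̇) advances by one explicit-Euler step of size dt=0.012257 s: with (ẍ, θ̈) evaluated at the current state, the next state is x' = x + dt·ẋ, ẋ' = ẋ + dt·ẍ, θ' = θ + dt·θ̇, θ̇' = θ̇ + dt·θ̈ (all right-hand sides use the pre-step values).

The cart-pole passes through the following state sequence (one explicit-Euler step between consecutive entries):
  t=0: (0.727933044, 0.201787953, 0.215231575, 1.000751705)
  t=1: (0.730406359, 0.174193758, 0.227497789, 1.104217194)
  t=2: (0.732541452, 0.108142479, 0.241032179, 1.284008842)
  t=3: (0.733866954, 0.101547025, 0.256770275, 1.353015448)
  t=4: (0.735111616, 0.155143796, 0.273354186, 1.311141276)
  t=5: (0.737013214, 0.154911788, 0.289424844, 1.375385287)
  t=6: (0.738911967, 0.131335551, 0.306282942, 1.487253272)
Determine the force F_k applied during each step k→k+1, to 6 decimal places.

F_0 = -3.348776 N
F_1 = -8.679863 N
F_2 = -0.398623 N
F_3 = 8.011899 N
F_4 = 0.547080 N
F_5 = -2.689897 N

step 0→1:
  ẍ = (ẋ'−ẋ)/dt = (0.174193758−0.201787953)/0.012257 = -2.251301
  θ̈ = (θ̇'−θ̇)/dt = (1.104217194−1.000751705)/0.012257 = 8.441339
  sinθ=0.213574, cosθ=0.976927
  F = (M+m)·ẍ + m·l·cosθ·θ̈ − m·l·sinθ·θ̇² = -4.372143 + 1.050618 − 0.027250 = -3.348776
step 1→2:
  ẍ = (ẋ'−ẋ)/dt = (0.108142479−0.174193758)/0.012257 = -5.388862
  θ̈ = (θ̇'−θ̇)/dt = (1.284008842−1.104217194)/0.012257 = 14.668487
  sinθ=0.225540, cosθ=0.974234
  F = (M+m)·ẍ + m·l·cosθ·θ̈ − m·l·sinθ·θ̇² = -10.465450 + 1.820622 − 0.035035 = -8.679863
step 2→3:
  ẍ = (ẋ'−ẋ)/dt = (0.101547025−0.108142479)/0.012257 = -0.538097
  θ̈ = (θ̇'−θ̇)/dt = (1.353015448−1.284008842)/0.012257 = 5.629975
  sinθ=0.238705, cosθ=0.971092
  F = (M+m)·ẍ + m·l·cosθ·θ̈ − m·l·sinθ·θ̇² = -1.045012 + 0.696527 − 0.050138 = -0.398623
step 3→4:
  ẍ = (ẋ'−ẋ)/dt = (0.155143796−0.101547025)/0.012257 = 4.372748
  θ̈ = (θ̇'−θ̇)/dt = (1.311141276−1.353015448)/0.012257 = -3.416348
  sinθ=0.253958, cosθ=0.967215
  F = (M+m)·ẍ + m·l·cosθ·θ̈ − m·l·sinθ·θ̇² = 8.492104 + -0.420975 − 0.059230 = 8.011899
step 4→5:
  ẍ = (ẋ'−ẋ)/dt = (0.154911788−0.155143796)/0.012257 = -0.018929
  θ̈ = (θ̇'−θ̇)/dt = (1.375385287−1.311141276)/0.012257 = 5.241414
  sinθ=0.269963, cosθ=0.962871
  F = (M+m)·ẍ + m·l·cosθ·θ̈ − m·l·sinθ·θ̇² = -0.036760 + 0.642966 − 0.059125 = 0.547080
step 5→6:
  ẍ = (ẋ'−ẋ)/dt = (0.131335551−0.154911788)/0.012257 = -1.923492
  θ̈ = (θ̇'−θ̇)/dt = (1.487253272−1.375385287)/0.012257 = 9.126865
  sinθ=0.285401, cosθ=0.958408
  F = (M+m)·ẍ + m·l·cosθ·θ̈ − m·l·sinθ·θ̇² = -3.735521 + 1.114406 − 0.068782 = -2.689897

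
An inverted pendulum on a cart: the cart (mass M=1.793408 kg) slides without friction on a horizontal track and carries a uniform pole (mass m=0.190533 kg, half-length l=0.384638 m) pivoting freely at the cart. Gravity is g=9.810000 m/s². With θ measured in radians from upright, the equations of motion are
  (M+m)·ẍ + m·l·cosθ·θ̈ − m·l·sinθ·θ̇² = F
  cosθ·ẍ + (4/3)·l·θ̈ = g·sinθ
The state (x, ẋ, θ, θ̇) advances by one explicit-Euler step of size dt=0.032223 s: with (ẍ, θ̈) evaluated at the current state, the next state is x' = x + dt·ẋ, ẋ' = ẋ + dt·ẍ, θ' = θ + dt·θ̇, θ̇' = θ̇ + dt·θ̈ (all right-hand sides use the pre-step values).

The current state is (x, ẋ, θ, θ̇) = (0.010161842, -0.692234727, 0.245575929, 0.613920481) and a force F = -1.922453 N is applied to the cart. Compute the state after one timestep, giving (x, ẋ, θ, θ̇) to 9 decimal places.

(-0.012144038, -0.731371655, 0.265358289, 0.837793121)

sinθ=0.243115015, cosθ=0.969997469
temp = (F + m·l·θ̇²·sinθ)/(M+m) = (-1.922453 + 0.006715192)/1.983941 = -0.965622369
θ̈ = (g·sinθ − cosθ·temp)/(l·(4/3 − m·cos²θ/(M+m))) = 6.947603875
ẍ = temp − m·l·θ̈·cosθ/(M+m) = -1.214565009
Euler: x'=0.010161842+0.032223·-0.692234727=-0.012144038, ẋ'=-0.692234727+0.032223·-1.214565009=-0.731371655
       θ'=0.245575929+0.032223·0.613920481=0.265358289, θ̇'=0.613920481+0.032223·6.947603875=0.837793121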